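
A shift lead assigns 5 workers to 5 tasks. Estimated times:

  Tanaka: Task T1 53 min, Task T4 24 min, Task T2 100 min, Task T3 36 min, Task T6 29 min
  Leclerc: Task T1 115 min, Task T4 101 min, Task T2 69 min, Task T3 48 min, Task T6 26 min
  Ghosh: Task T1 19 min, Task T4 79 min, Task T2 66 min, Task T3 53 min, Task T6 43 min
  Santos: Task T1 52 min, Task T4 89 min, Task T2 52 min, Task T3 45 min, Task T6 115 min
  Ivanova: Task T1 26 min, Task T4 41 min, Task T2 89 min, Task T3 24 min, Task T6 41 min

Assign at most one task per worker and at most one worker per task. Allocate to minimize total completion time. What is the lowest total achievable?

Optimal: Tanaka→Task T4 (24 min), Leclerc→Task T6 (26 min), Ghosh→Task T1 (19 min), Santos→Task T2 (52 min), Ivanova→Task T3 (24 min) — total 24+26+19+52+24 = 145 min.
Row-greedy (each worker in turn takes its cheapest remaining task) gives 203 min, worse by 58.
Checked against all permutations: 145 min is optimal.

Min total: 145 min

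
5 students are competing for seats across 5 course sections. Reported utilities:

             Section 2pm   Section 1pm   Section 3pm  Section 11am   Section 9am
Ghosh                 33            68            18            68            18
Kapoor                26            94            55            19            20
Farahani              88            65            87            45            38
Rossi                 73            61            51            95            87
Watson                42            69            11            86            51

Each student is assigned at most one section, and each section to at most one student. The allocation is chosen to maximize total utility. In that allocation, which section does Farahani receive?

Farahani receives Section 3pm.

This is the linear assignment problem.
Optimal: Ghosh→Section 2pm (33 points), Kapoor→Section 1pm (94 points), Farahani→Section 3pm (87 points), Rossi→Section 9am (87 points), Watson→Section 11am (86 points) — total 33+94+87+87+86 = 387 points.
Column-greedy (each section in turn goes to its best remaining student) gives 337 points, worse by 50.
Farahani's own top section is Section 2pm (88 points), but forcing Farahani→Section 2pm and reassigning the rest optimally gives only 384 points — worse by 3.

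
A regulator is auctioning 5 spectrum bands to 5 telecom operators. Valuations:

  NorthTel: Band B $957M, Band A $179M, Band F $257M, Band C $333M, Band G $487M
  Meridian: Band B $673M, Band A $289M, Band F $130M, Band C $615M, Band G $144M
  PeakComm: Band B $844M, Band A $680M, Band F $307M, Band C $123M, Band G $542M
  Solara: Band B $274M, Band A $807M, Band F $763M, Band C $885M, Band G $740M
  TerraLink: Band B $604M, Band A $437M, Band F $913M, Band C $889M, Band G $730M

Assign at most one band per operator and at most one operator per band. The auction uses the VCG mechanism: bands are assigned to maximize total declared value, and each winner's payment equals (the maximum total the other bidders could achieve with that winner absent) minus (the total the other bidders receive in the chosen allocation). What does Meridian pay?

Efficient allocation: NorthTel→Band B ($957M), Meridian→Band C ($615M), PeakComm→Band A ($680M), Solara→Band G ($740M), TerraLink→Band F ($913M); total welfare W = $3905M.
Meridian receives Band C at value $615M, so the others get W − 615 = $3290M.
Without Meridian: best allocation of the remaining 4 bidders over all 5 bands is NorthTel→Band B ($957M), PeakComm→Band A ($680M), Solara→Band C ($885M), TerraLink→Band F ($913M), total $3435M.
VCG payment = (others' best without Meridian) − (others' welfare with Meridian) = 3435 − 3290 = $145M.

Meridian pays $145M.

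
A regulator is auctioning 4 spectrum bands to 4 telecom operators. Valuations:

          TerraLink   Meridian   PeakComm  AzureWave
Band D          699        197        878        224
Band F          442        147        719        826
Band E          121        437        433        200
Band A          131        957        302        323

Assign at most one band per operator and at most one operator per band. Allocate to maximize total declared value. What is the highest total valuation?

Maximum total: $2915M

Treat this as an assignment problem: match each operator to one band.
Optimal: TerraLink→Band D ($699M), Meridian→Band A ($957M), PeakComm→Band E ($433M), AzureWave→Band F ($826M) — total 699+957+433+826 = $2915M.
Column-greedy (each band in turn goes to its best remaining operator) gives $2272M, worse by 643.
Swapping AzureWave↔Meridian (AzureWave→Band A $323M, Meridian→Band F $147M) loses 1313.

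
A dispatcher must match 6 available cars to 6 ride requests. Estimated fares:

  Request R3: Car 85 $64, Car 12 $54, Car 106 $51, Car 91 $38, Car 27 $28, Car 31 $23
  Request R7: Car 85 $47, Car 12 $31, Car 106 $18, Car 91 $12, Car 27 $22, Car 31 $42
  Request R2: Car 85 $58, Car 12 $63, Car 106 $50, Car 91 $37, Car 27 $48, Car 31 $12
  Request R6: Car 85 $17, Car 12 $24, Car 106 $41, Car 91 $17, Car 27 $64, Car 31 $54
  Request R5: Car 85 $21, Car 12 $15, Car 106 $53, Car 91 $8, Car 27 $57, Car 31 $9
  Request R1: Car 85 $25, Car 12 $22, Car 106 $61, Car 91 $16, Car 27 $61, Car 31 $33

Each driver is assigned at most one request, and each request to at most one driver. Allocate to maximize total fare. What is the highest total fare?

Max total: $320

Optimal: Car 85→Request R7 ($47), Car 12→Request R2 ($63), Car 106→Request R1 ($61), Car 91→Request R3 ($38), Car 27→Request R5 ($57), Car 31→Request R6 ($54) — total 47+63+61+38+57+54 = $320.
Column-greedy (each request in turn goes to its best remaining driver) gives $302, worse by 18.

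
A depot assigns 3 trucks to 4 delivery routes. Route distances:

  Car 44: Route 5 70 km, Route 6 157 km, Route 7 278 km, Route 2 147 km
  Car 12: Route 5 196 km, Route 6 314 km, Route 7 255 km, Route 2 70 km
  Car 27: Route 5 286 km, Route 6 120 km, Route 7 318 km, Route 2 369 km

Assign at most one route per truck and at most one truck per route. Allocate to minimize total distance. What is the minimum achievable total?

Optimal: Car 44→Route 5 (70 km), Car 12→Route 2 (70 km), Car 27→Route 6 (120 km) — total 70+70+120 = 260 km.
Column-greedy (each route in turn goes to its cheapest remaining truck) gives 445 km, worse by 185.
Next-best assignment: Car 44→Route 5, Car 12→Route 7, Car 27→Route 6 = 445 km.

Min total: 260 km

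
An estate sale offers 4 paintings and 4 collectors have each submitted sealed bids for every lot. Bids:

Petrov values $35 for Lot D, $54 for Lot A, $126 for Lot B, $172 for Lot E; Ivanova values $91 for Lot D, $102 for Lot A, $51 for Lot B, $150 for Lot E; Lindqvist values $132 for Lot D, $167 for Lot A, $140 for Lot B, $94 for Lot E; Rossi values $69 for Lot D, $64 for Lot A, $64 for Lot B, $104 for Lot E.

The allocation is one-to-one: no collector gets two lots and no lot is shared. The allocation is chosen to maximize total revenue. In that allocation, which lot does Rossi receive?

Optimal: Petrov→Lot B ($126), Ivanova→Lot E ($150), Lindqvist→Lot A ($167), Rossi→Lot D ($69) — total 126+150+167+69 = $512.
Row-greedy (each collector in turn takes its best remaining lot) gives $483, worse by 29.
Next-best assignment: Petrov→Lot E, Ivanova→Lot D, Lindqvist→Lot A, Rossi→Lot B = $494.
Rossi's own top lot is Lot E ($104), but forcing Rossi→Lot E and reassigning the rest optimally gives only $488 — worse by 24.

Rossi receives Lot D.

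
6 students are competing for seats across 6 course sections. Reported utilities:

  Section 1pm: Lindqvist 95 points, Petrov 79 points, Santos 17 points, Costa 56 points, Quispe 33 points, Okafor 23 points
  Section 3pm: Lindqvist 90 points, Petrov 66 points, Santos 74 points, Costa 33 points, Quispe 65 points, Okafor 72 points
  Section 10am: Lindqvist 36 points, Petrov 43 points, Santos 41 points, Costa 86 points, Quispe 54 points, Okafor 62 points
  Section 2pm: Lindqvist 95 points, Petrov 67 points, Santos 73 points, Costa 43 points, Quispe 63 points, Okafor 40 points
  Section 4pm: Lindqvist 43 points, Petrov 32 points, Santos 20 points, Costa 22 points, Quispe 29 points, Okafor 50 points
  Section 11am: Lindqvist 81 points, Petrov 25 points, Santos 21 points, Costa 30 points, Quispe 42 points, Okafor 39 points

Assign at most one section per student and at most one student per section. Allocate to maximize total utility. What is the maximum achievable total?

Max total: 434 points

Treat this as an assignment problem: match each student to one section.
Optimal: Lindqvist→Section 11am (81 points), Petrov→Section 1pm (79 points), Santos→Section 2pm (73 points), Costa→Section 10am (86 points), Quispe→Section 3pm (65 points), Okafor→Section 4pm (50 points) — total 81+79+73+86+65+50 = 434 points.
Max-entry greedy (repeatedly take the single best remaining cell) gives 414 points, worse by 20.
Swapping Lindqvist↔Okafor (Lindqvist→Section 4pm 43 points, Okafor→Section 11am 39 points) loses 49.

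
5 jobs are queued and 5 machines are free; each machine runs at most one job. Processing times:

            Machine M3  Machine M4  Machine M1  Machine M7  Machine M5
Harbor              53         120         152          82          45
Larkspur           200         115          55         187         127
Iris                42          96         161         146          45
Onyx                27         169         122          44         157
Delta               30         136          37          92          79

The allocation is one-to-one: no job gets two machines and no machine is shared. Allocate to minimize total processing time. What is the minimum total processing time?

Optimal: Harbor→Machine M5 (45 min), Larkspur→Machine M1 (55 min), Iris→Machine M4 (96 min), Onyx→Machine M7 (44 min), Delta→Machine M3 (30 min) — total 45+55+96+44+30 = 270 min.
Column-greedy (each machine in turn goes to its cheapest remaining job) gives 369 min, worse by 99.
Next-best assignment: Harbor→Machine M5, Larkspur→Machine M4, Iris→Machine M3, Onyx→Machine M7, Delta→Machine M1 = 283 min.

Minimum total: 270 min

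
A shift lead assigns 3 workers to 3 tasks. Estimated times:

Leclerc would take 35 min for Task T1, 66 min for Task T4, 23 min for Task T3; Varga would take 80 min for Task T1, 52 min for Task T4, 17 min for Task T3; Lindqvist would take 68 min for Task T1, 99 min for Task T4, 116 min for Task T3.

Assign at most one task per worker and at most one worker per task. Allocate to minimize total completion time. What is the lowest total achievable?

Treat this as an assignment problem: match each worker to one task.
Optimal: Leclerc→Task T3 (23 min), Varga→Task T4 (52 min), Lindqvist→Task T1 (68 min) — total 23+52+68 = 143 min.
Column-greedy (each task in turn goes to its cheapest remaining worker) gives 203 min, worse by 60.
Next-best assignment: Leclerc→Task T1, Varga→Task T3, Lindqvist→Task T4 = 151 min.
Swapping Lindqvist↔Varga (Lindqvist→Task T4 99 min, Varga→Task T1 80 min) adds 59.

Min total: 143 min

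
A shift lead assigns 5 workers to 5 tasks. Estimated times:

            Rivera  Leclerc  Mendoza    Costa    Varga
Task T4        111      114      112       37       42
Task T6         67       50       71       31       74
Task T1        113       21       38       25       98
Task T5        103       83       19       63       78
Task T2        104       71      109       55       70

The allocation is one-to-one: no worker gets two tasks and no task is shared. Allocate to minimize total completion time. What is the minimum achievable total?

Optimal: Rivera→Task T6 (67 min), Leclerc→Task T1 (21 min), Mendoza→Task T5 (19 min), Costa→Task T2 (55 min), Varga→Task T4 (42 min) — total 67+21+19+55+42 = 204 min.
Column-greedy (each task in turn goes to its cheapest remaining worker) gives 307 min, worse by 103.
Next-best assignment: Rivera→Task T6, Leclerc→Task T1, Mendoza→Task T5, Costa→Task T4, Varga→Task T2 = 214 min.

Min total: 204 min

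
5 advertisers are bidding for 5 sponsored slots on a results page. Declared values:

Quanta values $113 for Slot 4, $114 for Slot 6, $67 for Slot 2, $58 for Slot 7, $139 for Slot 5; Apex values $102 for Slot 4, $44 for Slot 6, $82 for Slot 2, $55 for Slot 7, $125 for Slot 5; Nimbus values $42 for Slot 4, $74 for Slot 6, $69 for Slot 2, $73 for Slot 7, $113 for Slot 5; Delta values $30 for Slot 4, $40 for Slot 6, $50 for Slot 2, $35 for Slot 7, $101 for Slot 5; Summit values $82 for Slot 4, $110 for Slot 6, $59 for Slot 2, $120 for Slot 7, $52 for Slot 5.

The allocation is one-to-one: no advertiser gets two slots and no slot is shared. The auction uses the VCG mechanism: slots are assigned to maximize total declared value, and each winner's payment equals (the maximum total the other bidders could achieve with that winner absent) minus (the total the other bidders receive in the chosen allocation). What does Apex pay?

Apex pays $4.

Efficient allocation: Quanta→Slot 6 ($114), Apex→Slot 4 ($102), Nimbus→Slot 2 ($69), Delta→Slot 5 ($101), Summit→Slot 7 ($120); total welfare W = $506.
Apex receives Slot 4 at value $102, so the others get W − 102 = $404.
Without Apex: best allocation of the remaining 4 bidders over all 5 slots is Quanta→Slot 4 ($113), Nimbus→Slot 6 ($74), Delta→Slot 5 ($101), Summit→Slot 7 ($120), total $408.
VCG payment = (others' best without Apex) − (others' welfare with Apex) = 408 − 404 = $4.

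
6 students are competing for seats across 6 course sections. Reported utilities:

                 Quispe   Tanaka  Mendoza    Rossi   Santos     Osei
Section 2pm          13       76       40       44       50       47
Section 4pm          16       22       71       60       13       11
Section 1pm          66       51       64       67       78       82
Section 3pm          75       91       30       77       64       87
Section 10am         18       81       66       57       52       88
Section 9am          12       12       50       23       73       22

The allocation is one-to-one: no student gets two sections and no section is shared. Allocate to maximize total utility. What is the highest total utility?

Maximum total: 451 points

Optimal: Quispe→Section 1pm (66 points), Tanaka→Section 2pm (76 points), Mendoza→Section 4pm (71 points), Rossi→Section 3pm (77 points), Santos→Section 9am (73 points), Osei→Section 10am (88 points) — total 66+76+71+77+73+88 = 451 points.
Max-entry greedy (repeatedly take the single best remaining cell) gives 384 points, worse by 67.
Next-best assignment: Quispe→Section 3pm, Tanaka→Section 2pm, Mendoza→Section 4pm, Rossi→Section 1pm, Santos→Section 9am, Osei→Section 10am = 450 points.
Swapping Rossi↔Santos (Rossi→Section 9am 23 points, Santos→Section 3pm 64 points) loses 63.
Checked against all permutations: 451 points is optimal.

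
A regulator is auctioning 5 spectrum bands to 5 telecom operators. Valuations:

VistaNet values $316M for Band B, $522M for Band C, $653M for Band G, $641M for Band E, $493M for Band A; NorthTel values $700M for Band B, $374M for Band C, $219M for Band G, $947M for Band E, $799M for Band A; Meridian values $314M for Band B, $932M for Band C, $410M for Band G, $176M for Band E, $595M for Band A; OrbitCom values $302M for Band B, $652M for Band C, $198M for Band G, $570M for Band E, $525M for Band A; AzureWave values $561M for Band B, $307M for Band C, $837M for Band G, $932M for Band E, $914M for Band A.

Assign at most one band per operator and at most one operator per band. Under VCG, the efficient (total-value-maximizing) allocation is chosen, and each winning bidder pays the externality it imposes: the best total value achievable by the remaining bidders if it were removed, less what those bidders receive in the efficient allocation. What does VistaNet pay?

VistaNet pays $125M.

Efficient allocation: VistaNet→Band G ($653M), NorthTel→Band B ($700M), Meridian→Band C ($932M), OrbitCom→Band E ($570M), AzureWave→Band A ($914M); total welfare W = $3769M.
VistaNet receives Band G at value $653M, so the others get W − 653 = $3116M.
Without VistaNet: best allocation of the remaining 4 bidders over all 5 bands is NorthTel→Band E ($947M), Meridian→Band C ($932M), OrbitCom→Band A ($525M), AzureWave→Band G ($837M), total $3241M.
VCG payment = (others' best without VistaNet) − (others' welfare with VistaNet) = 3241 − 3116 = $125M.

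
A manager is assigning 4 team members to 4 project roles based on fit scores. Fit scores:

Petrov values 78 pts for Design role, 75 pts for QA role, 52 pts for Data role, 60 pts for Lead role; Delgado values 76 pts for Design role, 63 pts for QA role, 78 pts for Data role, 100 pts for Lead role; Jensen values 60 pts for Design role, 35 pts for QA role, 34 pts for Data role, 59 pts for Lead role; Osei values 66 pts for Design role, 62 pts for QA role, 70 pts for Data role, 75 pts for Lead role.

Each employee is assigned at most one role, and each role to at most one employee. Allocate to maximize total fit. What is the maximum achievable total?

Maximum total: 305 pts

This is a one-to-one assignment (maximum-weight bipartite matching).
Optimal: Petrov→QA role (75 pts), Delgado→Lead role (100 pts), Jensen→Design role (60 pts), Osei→Data role (70 pts) — total 75+100+60+70 = 305 pts.
Row-greedy (each employee in turn takes its best remaining role) gives 283 pts, worse by 22.
Checked against all permutations: 305 pts is optimal.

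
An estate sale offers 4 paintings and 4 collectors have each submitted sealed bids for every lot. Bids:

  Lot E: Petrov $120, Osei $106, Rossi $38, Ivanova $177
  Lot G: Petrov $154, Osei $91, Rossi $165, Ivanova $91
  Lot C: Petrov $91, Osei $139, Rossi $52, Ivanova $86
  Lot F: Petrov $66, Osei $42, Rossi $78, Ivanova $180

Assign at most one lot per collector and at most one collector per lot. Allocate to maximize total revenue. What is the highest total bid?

Optimal: Petrov→Lot E ($120), Osei→Lot C ($139), Rossi→Lot G ($165), Ivanova→Lot F ($180) — total 120+139+165+180 = $604.
Column-greedy (each lot in turn goes to its best remaining collector) gives $547, worse by 57.
Checked against all permutations: $604 is optimal.

Maximum total: $604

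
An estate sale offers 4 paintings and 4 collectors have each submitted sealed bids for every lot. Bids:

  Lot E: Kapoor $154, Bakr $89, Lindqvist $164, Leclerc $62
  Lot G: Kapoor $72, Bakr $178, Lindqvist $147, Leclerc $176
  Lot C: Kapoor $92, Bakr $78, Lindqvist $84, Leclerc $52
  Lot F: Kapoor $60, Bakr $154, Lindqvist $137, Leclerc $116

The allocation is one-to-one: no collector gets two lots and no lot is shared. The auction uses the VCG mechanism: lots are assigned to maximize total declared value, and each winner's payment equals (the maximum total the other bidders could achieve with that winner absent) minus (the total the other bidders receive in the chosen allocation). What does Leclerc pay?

Efficient allocation: Kapoor→Lot C ($92), Bakr→Lot F ($154), Lindqvist→Lot E ($164), Leclerc→Lot G ($176); total welfare W = $586.
Leclerc receives Lot G at value $176, so the others get W − 176 = $410.
Without Leclerc: best allocation of the remaining 3 bidders over all 4 lots is Kapoor→Lot E ($154), Bakr→Lot G ($178), Lindqvist→Lot F ($137), total $469.
VCG payment = (others' best without Leclerc) − (others' welfare with Leclerc) = 469 − 410 = $59.

Leclerc pays $59.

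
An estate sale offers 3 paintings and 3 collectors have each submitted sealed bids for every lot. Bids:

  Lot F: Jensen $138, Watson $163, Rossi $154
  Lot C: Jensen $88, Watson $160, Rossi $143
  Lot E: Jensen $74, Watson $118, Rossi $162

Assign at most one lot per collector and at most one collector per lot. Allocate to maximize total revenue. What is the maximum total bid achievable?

Maximum total: $460

Optimal: Jensen→Lot F ($138), Watson→Lot C ($160), Rossi→Lot E ($162) — total 138+160+162 = $460.
Max-entry greedy (repeatedly take the single best remaining cell) gives $413, worse by 47.
Next-best assignment: Jensen→Lot C, Watson→Lot F, Rossi→Lot E = $413.
Swapping Rossi↔Jensen (Rossi→Lot F $154, Jensen→Lot E $74) loses 72.
Checked against all permutations: $460 is optimal.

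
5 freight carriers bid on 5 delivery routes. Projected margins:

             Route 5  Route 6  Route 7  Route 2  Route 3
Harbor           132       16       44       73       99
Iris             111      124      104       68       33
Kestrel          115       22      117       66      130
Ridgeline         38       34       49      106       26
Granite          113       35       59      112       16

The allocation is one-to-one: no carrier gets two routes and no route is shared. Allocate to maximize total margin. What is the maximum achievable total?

Optimal: Harbor→Route 3 ($99k), Iris→Route 6 ($124k), Kestrel→Route 7 ($117k), Ridgeline→Route 2 ($106k), Granite→Route 5 ($113k) — total 99+124+117+106+113 = $559k.
Column-greedy (each route in turn goes to its best remaining carrier) gives $511k, worse by 48.
Every other assignment is strictly worse.

Max total: $559k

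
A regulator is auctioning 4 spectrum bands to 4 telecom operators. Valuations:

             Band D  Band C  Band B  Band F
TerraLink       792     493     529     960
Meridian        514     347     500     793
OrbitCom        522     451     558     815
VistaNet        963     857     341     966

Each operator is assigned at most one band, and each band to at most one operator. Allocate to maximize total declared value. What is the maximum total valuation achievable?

Optimal: TerraLink→Band D ($792M), Meridian→Band F ($793M), OrbitCom→Band B ($558M), VistaNet→Band C ($857M) — total 792+793+558+857 = $3000M.
Max-entry greedy (repeatedly take the single best remaining cell) gives $2663M, worse by 337.
Next-best assignment: TerraLink→Band D, Meridian→Band B, OrbitCom→Band F, VistaNet→Band C = $2964M.

Maximum total: $3000M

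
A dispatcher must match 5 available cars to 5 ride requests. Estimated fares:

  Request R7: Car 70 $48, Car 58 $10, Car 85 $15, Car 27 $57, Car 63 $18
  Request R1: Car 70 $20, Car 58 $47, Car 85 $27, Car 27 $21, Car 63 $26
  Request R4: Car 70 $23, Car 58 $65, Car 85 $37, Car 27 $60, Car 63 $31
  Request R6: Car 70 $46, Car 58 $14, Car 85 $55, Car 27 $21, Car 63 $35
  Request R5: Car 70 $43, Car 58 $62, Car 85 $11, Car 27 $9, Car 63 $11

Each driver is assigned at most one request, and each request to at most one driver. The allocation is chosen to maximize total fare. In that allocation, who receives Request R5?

This is the linear assignment problem.
Optimal: Car 70→Request R7 ($48), Car 58→Request R5 ($62), Car 85→Request R6 ($55), Car 27→Request R4 ($60), Car 63→Request R1 ($26) — total 48+62+55+60+26 = $251.
Row-greedy (each driver in turn takes its best remaining request) gives $200, worse by 51.
No other one-to-one assignment exceeds $251.
Car 58's own top request is Request R4 ($65), but forcing Car 58→Request R4 and reassigning the rest optimally gives only $246 — worse by 5.

Car 58 receives Request R5.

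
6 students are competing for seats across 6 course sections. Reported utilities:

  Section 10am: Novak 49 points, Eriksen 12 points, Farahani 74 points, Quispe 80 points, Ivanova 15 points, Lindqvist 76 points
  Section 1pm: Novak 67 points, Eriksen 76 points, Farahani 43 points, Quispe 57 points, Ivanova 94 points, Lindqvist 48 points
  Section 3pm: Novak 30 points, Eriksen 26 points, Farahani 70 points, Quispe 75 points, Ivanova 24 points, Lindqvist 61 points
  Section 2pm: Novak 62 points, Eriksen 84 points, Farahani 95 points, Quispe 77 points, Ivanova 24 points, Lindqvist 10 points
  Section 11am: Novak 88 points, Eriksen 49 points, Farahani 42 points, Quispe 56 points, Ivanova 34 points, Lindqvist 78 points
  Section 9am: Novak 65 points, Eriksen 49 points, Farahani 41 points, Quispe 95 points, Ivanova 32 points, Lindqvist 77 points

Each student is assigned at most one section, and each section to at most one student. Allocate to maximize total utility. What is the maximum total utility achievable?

This is a one-to-one assignment (maximum-weight bipartite matching).
Optimal: Novak→Section 11am (88 points), Eriksen→Section 2pm (84 points), Farahani→Section 3pm (70 points), Quispe→Section 9am (95 points), Ivanova→Section 1pm (94 points), Lindqvist→Section 10am (76 points) — total 88+84+70+95+94+76 = 507 points.
Max-entry greedy (repeatedly take the single best remaining cell) gives 474 points, worse by 33.
Next-best assignment: Novak→Section 11am, Eriksen→Section 2pm, Farahani→Section 10am, Quispe→Section 9am, Ivanova→Section 1pm, Lindqvist→Section 3pm = 496 points.
Swapping Eriksen↔Novak (Eriksen→Section 11am 49 points, Novak→Section 2pm 62 points) loses 61.
Every other assignment is strictly worse.

Maximum total: 507 points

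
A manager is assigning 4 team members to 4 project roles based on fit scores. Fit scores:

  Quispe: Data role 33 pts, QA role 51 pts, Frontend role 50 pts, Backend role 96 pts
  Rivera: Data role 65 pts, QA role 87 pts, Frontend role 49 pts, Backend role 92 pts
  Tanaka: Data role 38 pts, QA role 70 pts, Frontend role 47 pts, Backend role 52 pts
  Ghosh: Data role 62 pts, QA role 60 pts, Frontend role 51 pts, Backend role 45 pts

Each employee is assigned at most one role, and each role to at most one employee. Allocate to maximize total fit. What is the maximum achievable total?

Maximum total: 292 pts

Treat this as an assignment problem: match each employee to one role.
Optimal: Quispe→Backend role (96 pts), Rivera→QA role (87 pts), Tanaka→Frontend role (47 pts), Ghosh→Data role (62 pts) — total 96+87+47+62 = 292 pts.
Column-greedy (each role in turn goes to its best remaining employee) gives 282 pts, worse by 10.
Next-best assignment: Quispe→Backend role, Rivera→Data role, Tanaka→QA role, Ghosh→Frontend role = 282 pts.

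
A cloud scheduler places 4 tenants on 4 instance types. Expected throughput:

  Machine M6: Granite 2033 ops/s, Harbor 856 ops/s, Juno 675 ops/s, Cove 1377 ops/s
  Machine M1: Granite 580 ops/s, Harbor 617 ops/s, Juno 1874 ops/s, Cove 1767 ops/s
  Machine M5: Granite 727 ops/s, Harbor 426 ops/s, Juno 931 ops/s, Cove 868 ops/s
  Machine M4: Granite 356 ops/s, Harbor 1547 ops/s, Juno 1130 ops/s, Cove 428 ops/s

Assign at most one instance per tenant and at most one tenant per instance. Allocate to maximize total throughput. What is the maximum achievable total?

Maximum total: 6322 ops/s

Treat this as an assignment problem: match each tenant to one instance.
Optimal: Granite→Machine M6 (2033 ops/s), Harbor→Machine M4 (1547 ops/s), Juno→Machine M1 (1874 ops/s), Cove→Machine M5 (868 ops/s) — total 2033+1547+1874+868 = 6322 ops/s.
Next-best assignment: Granite→Machine M6, Harbor→Machine M4, Juno→Machine M5, Cove→Machine M1 = 6278 ops/s.
No other one-to-one assignment exceeds 6322 ops/s.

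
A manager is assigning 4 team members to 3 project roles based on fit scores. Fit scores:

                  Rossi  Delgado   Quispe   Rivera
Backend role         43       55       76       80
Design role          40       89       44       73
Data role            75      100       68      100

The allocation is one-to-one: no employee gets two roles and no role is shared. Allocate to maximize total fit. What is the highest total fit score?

Optimal: Quispe→Backend role (76 pts), Delgado→Design role (89 pts), Rivera→Data role (100 pts) — total 76+89+100 = 265 pts.
Row-greedy (each employee in turn takes its best remaining role) gives 240 pts, worse by 25.
Next-best assignment: Quispe→Backend role, Rivera→Design role, Delgado→Data role = 249 pts.
Every other assignment is strictly worse.

Maximum total: 265 pts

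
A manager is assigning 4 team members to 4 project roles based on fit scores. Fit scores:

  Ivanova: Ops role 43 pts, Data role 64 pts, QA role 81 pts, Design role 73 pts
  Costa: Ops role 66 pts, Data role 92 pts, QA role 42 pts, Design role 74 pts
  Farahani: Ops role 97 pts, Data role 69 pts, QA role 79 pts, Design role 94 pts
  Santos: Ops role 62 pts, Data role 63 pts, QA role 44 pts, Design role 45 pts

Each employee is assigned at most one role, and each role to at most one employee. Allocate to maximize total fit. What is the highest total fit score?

Treat this as an assignment problem: match each employee to one role.
Optimal: Ivanova→QA role (81 pts), Costa→Data role (92 pts), Farahani→Design role (94 pts), Santos→Ops role (62 pts) — total 81+92+94+62 = 329 pts.
Row-greedy (each employee in turn takes its best remaining role) gives 315 pts, worse by 14.
Next-best assignment: Ivanova→QA role, Costa→Data role, Farahani→Ops role, Santos→Design role = 315 pts.
Every other assignment is strictly worse.

Max total: 329 pts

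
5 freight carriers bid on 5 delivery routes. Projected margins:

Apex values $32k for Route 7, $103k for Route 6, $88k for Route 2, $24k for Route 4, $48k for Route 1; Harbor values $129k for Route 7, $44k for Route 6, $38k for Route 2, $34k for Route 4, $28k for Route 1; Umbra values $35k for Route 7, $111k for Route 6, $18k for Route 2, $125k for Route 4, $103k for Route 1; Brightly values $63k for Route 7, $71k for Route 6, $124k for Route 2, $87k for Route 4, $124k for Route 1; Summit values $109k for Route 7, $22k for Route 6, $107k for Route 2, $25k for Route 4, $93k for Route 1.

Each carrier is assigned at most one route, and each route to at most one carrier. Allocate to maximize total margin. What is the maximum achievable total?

Treat this as an assignment problem: match each carrier to one route.
Optimal: Apex→Route 6 ($103k), Harbor→Route 7 ($129k), Umbra→Route 4 ($125k), Brightly→Route 1 ($124k), Summit→Route 2 ($107k) — total 103+129+125+124+107 = $588k.
No other one-to-one assignment exceeds $588k.

Maximum total: $588k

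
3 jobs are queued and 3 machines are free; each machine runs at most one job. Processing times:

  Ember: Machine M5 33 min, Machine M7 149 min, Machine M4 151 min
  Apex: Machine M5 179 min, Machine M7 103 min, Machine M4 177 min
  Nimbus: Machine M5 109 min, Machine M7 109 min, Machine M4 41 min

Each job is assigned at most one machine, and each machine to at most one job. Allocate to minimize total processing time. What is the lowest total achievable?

Min total: 177 min

This is a one-to-one assignment (minimum-cost bipartite matching).
Optimal: Ember→Machine M5 (33 min), Apex→Machine M7 (103 min), Nimbus→Machine M4 (41 min) — total 33+103+41 = 177 min.
Next-best assignment: Ember→Machine M5, Apex→Machine M4, Nimbus→Machine M7 = 319 min.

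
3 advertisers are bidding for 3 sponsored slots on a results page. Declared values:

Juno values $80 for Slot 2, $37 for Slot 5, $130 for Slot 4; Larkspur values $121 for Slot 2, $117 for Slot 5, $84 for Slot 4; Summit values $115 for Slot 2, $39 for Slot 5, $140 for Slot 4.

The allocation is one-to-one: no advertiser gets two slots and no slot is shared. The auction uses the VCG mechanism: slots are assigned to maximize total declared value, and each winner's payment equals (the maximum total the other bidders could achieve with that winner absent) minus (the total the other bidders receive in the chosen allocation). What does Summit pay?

Efficient allocation: Juno→Slot 4 ($130), Larkspur→Slot 5 ($117), Summit→Slot 2 ($115); total welfare W = $362.
Summit receives Slot 2 at value $115, so the others get W − 115 = $247.
Without Summit: best allocation of the remaining 2 bidders over all 3 slots is Juno→Slot 4 ($130), Larkspur→Slot 2 ($121), total $251.
VCG payment = (others' best without Summit) − (others' welfare with Summit) = 251 − 247 = $4.

Summit pays $4.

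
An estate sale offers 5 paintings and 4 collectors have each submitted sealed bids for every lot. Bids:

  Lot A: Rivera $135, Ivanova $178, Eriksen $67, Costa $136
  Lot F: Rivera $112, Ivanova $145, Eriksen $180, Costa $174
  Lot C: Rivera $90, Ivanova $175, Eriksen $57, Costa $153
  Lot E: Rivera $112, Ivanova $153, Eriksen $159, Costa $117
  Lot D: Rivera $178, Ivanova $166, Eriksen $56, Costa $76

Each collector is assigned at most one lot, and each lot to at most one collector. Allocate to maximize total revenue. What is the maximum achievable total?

Max total: $689

Optimal: Rivera→Lot D ($178), Ivanova→Lot A ($178), Eriksen→Lot F ($180), Costa→Lot C ($153) — total 178+178+180+153 = $689.
Column-greedy (each lot in turn goes to its best remaining collector) gives $623, worse by 66.
Checked against all permutations: $689 is optimal.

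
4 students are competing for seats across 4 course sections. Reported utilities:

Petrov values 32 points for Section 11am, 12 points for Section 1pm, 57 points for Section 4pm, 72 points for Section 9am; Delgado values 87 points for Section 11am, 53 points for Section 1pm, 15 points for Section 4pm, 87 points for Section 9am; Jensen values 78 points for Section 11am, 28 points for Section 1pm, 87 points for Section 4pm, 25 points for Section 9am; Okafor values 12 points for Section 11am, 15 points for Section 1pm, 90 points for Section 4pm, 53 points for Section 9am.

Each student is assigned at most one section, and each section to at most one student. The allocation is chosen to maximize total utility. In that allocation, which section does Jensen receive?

Jensen receives Section 11am.

Optimal: Petrov→Section 9am (72 points), Delgado→Section 1pm (53 points), Jensen→Section 11am (78 points), Okafor→Section 4pm (90 points) — total 72+53+78+90 = 293 points.
Max-entry greedy (repeatedly take the single best remaining cell) gives 277 points, worse by 16.
Next-best assignment: Petrov→Section 9am, Delgado→Section 11am, Jensen→Section 1pm, Okafor→Section 4pm = 277 points.
Checked against all permutations: 293 points is optimal.
Jensen's own top section is Section 4pm (87 points), but forcing Jensen→Section 4pm and reassigning the rest optimally gives only 261 points — worse by 32.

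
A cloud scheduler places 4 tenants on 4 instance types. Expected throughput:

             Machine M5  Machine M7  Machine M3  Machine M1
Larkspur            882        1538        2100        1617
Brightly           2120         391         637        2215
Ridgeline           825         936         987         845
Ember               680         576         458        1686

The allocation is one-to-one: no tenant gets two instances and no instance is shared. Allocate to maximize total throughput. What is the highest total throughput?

Max total: 6842 ops/s

Optimal: Larkspur→Machine M3 (2100 ops/s), Brightly→Machine M5 (2120 ops/s), Ridgeline→Machine M7 (936 ops/s), Ember→Machine M1 (1686 ops/s) — total 2100+2120+936+1686 = 6842 ops/s.
Column-greedy (each instance in turn goes to its best remaining tenant) gives 6331 ops/s, worse by 511.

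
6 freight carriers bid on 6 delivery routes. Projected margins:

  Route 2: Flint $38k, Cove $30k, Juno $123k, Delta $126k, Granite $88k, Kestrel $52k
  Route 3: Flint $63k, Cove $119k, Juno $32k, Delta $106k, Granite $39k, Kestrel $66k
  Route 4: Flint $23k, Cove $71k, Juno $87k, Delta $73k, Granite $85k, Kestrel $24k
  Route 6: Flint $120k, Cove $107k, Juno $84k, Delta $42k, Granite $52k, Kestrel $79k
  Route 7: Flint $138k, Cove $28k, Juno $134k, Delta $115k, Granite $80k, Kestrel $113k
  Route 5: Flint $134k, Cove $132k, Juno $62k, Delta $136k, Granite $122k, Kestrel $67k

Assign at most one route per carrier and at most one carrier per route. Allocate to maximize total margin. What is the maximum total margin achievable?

Maximum total: $696k

This is a one-to-one assignment (maximum-weight bipartite matching).
Optimal: Flint→Route 6 ($120k), Cove→Route 3 ($119k), Juno→Route 2 ($123k), Delta→Route 5 ($136k), Granite→Route 4 ($85k), Kestrel→Route 7 ($113k) — total 120+119+123+136+85+113 = $696k.
Swapping Flint↔Delta (Flint→Route 5 $134k, Delta→Route 6 $42k) loses 80.
Checked against all permutations: $696k is optimal.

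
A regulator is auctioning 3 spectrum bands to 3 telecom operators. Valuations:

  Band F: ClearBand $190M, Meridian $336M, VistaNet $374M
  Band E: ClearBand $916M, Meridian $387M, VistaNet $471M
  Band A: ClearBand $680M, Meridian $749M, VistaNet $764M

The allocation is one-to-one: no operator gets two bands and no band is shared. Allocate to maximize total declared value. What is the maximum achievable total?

Optimal: ClearBand→Band E ($916M), Meridian→Band A ($749M), VistaNet→Band F ($374M) — total 916+749+374 = $2039M.
Max-entry greedy (repeatedly take the single best remaining cell) gives $2016M, worse by 23.
Next-best assignment: ClearBand→Band E, Meridian→Band F, VistaNet→Band A = $2016M.
Checked against all permutations: $2039M is optimal.

Max total: $2039M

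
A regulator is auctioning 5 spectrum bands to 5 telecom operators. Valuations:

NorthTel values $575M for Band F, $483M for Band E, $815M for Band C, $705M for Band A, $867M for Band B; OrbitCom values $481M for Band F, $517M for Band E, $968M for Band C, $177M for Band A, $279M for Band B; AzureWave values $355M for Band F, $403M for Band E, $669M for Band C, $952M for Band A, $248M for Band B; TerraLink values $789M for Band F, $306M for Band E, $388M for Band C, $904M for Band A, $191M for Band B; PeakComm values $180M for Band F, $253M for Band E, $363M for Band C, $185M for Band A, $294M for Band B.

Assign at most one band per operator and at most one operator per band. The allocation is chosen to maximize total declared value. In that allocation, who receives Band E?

Optimal: NorthTel→Band B ($867M), OrbitCom→Band C ($968M), AzureWave→Band A ($952M), TerraLink→Band F ($789M), PeakComm→Band E ($253M) — total 867+968+952+789+253 = $3829M.
Column-greedy (each band in turn goes to its best remaining operator) gives $3367M, worse by 462.
Next-best assignment: NorthTel→Band B, OrbitCom→Band E, AzureWave→Band A, TerraLink→Band F, PeakComm→Band C = $3488M.
Checked against all permutations: $3829M is optimal.
PeakComm's own top band is Band C ($363M), but forcing PeakComm→Band C and reassigning the rest optimally gives only $3488M — worse by 341.

PeakComm receives Band E.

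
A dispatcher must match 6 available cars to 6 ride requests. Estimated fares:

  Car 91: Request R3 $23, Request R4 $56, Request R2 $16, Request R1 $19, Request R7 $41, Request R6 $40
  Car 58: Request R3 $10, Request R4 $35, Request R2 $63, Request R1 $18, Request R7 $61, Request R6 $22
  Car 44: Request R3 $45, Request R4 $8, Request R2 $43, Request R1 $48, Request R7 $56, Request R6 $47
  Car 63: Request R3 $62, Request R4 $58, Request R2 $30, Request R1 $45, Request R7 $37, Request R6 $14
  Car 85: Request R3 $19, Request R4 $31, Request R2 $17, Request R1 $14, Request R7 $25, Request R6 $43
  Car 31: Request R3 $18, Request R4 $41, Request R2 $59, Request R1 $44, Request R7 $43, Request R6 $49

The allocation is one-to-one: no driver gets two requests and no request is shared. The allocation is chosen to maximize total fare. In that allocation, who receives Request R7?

Car 58 receives Request R7.

Optimal: Car 91→Request R4 ($56), Car 58→Request R7 ($61), Car 44→Request R1 ($48), Car 63→Request R3 ($62), Car 85→Request R6 ($43), Car 31→Request R2 ($59) — total 56+61+48+62+43+59 = $329.
Next-best assignment: Car 91→Request R4, Car 58→Request R2, Car 44→Request R7, Car 63→Request R3, Car 85→Request R6, Car 31→Request R1 = $324.
Swapping Car 58↔Car 91 (Car 58→Request R4 $35, Car 91→Request R7 $41) loses 41.
Every other assignment is strictly worse.
Car 58's own top request is Request R2 ($63), but forcing Car 58→Request R2 and reassigning the rest optimally gives only $324 — worse by 5.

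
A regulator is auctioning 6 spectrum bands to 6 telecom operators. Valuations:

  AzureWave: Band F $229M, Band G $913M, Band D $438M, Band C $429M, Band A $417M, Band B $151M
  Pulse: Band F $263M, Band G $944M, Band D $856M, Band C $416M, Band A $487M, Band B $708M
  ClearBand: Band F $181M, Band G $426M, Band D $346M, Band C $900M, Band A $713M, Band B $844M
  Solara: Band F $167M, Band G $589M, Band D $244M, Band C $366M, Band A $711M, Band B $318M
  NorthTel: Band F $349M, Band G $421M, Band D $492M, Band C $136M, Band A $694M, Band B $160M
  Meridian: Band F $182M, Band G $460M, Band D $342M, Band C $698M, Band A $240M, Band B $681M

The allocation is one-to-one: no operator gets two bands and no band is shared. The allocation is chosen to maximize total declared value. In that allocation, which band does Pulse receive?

Pulse receives Band D.

Optimal: AzureWave→Band G ($913M), Pulse→Band D ($856M), ClearBand→Band C ($900M), Solara→Band A ($711M), NorthTel→Band F ($349M), Meridian→Band B ($681M) — total 913+856+900+711+349+681 = $4410M.
Column-greedy (each band in turn goes to its best remaining operator) gives $4023M, worse by 387.
Swapping AzureWave↔Meridian (AzureWave→Band B $151M, Meridian→Band G $460M) loses 983.
Every other assignment is strictly worse.
Pulse's own top band is Band G ($944M), but forcing Pulse→Band G and reassigning the rest optimally gives only $4023M — worse by 387.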